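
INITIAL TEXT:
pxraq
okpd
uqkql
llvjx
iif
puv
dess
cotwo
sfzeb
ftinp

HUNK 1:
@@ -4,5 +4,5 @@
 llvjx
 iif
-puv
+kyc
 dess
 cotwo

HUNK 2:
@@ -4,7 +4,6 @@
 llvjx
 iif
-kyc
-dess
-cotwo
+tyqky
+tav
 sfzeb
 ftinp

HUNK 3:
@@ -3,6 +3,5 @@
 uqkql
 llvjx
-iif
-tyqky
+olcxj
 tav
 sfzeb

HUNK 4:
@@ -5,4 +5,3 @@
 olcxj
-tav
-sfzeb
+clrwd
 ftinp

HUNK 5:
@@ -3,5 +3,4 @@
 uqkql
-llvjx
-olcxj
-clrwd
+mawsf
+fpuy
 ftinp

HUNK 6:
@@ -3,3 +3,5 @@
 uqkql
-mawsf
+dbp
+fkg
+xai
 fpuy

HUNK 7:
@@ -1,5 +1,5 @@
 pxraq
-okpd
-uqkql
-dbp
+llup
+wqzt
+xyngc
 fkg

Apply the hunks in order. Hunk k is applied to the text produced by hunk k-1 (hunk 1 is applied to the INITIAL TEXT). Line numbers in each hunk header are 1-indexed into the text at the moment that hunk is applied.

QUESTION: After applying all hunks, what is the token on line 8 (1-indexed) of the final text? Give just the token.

Hunk 1: at line 4 remove [puv] add [kyc] -> 10 lines: pxraq okpd uqkql llvjx iif kyc dess cotwo sfzeb ftinp
Hunk 2: at line 4 remove [kyc,dess,cotwo] add [tyqky,tav] -> 9 lines: pxraq okpd uqkql llvjx iif tyqky tav sfzeb ftinp
Hunk 3: at line 3 remove [iif,tyqky] add [olcxj] -> 8 lines: pxraq okpd uqkql llvjx olcxj tav sfzeb ftinp
Hunk 4: at line 5 remove [tav,sfzeb] add [clrwd] -> 7 lines: pxraq okpd uqkql llvjx olcxj clrwd ftinp
Hunk 5: at line 3 remove [llvjx,olcxj,clrwd] add [mawsf,fpuy] -> 6 lines: pxraq okpd uqkql mawsf fpuy ftinp
Hunk 6: at line 3 remove [mawsf] add [dbp,fkg,xai] -> 8 lines: pxraq okpd uqkql dbp fkg xai fpuy ftinp
Hunk 7: at line 1 remove [okpd,uqkql,dbp] add [llup,wqzt,xyngc] -> 8 lines: pxraq llup wqzt xyngc fkg xai fpuy ftinp
Final line 8: ftinp

Answer: ftinp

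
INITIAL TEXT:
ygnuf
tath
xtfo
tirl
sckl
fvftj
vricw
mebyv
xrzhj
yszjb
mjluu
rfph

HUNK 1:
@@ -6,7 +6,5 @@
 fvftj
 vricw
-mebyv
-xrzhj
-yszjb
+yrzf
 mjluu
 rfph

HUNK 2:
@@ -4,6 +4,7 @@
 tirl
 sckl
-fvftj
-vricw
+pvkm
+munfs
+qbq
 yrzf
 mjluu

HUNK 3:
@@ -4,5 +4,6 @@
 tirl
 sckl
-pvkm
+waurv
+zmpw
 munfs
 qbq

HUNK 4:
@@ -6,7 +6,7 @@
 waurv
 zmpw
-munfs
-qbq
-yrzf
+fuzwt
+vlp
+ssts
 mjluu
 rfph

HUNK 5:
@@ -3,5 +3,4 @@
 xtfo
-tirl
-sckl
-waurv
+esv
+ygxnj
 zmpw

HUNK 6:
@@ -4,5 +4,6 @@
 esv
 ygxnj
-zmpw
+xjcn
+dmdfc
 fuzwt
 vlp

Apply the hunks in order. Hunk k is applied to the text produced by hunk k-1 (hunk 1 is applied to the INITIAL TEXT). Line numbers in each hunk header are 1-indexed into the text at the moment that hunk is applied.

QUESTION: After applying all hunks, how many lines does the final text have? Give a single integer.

Answer: 12

Derivation:
Hunk 1: at line 6 remove [mebyv,xrzhj,yszjb] add [yrzf] -> 10 lines: ygnuf tath xtfo tirl sckl fvftj vricw yrzf mjluu rfph
Hunk 2: at line 4 remove [fvftj,vricw] add [pvkm,munfs,qbq] -> 11 lines: ygnuf tath xtfo tirl sckl pvkm munfs qbq yrzf mjluu rfph
Hunk 3: at line 4 remove [pvkm] add [waurv,zmpw] -> 12 lines: ygnuf tath xtfo tirl sckl waurv zmpw munfs qbq yrzf mjluu rfph
Hunk 4: at line 6 remove [munfs,qbq,yrzf] add [fuzwt,vlp,ssts] -> 12 lines: ygnuf tath xtfo tirl sckl waurv zmpw fuzwt vlp ssts mjluu rfph
Hunk 5: at line 3 remove [tirl,sckl,waurv] add [esv,ygxnj] -> 11 lines: ygnuf tath xtfo esv ygxnj zmpw fuzwt vlp ssts mjluu rfph
Hunk 6: at line 4 remove [zmpw] add [xjcn,dmdfc] -> 12 lines: ygnuf tath xtfo esv ygxnj xjcn dmdfc fuzwt vlp ssts mjluu rfph
Final line count: 12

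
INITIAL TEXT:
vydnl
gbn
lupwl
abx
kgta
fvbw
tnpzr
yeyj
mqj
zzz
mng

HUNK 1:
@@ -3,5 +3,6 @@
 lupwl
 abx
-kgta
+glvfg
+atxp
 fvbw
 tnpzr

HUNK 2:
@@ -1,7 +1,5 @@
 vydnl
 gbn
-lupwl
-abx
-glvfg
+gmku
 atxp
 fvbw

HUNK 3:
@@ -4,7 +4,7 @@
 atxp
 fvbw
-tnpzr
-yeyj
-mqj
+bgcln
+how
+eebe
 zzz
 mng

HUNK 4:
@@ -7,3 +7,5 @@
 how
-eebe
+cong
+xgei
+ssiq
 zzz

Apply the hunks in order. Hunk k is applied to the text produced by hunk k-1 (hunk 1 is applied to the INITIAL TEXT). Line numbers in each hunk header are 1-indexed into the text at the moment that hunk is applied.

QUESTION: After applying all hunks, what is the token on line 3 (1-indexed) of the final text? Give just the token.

Hunk 1: at line 3 remove [kgta] add [glvfg,atxp] -> 12 lines: vydnl gbn lupwl abx glvfg atxp fvbw tnpzr yeyj mqj zzz mng
Hunk 2: at line 1 remove [lupwl,abx,glvfg] add [gmku] -> 10 lines: vydnl gbn gmku atxp fvbw tnpzr yeyj mqj zzz mng
Hunk 3: at line 4 remove [tnpzr,yeyj,mqj] add [bgcln,how,eebe] -> 10 lines: vydnl gbn gmku atxp fvbw bgcln how eebe zzz mng
Hunk 4: at line 7 remove [eebe] add [cong,xgei,ssiq] -> 12 lines: vydnl gbn gmku atxp fvbw bgcln how cong xgei ssiq zzz mng
Final line 3: gmku

Answer: gmku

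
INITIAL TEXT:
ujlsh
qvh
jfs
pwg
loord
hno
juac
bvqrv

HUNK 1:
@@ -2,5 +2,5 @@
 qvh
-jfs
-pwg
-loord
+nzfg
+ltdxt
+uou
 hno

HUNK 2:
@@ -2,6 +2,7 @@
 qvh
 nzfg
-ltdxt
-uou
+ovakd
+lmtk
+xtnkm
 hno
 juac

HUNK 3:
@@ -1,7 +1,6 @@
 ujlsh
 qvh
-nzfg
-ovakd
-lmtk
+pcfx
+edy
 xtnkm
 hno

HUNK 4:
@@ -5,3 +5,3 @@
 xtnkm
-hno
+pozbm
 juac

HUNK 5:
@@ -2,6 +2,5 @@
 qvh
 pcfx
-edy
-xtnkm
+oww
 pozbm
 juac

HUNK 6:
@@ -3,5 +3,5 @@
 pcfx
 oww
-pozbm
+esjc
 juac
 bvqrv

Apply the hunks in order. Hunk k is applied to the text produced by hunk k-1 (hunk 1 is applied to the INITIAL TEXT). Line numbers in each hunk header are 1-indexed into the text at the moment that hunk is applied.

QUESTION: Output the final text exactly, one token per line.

Hunk 1: at line 2 remove [jfs,pwg,loord] add [nzfg,ltdxt,uou] -> 8 lines: ujlsh qvh nzfg ltdxt uou hno juac bvqrv
Hunk 2: at line 2 remove [ltdxt,uou] add [ovakd,lmtk,xtnkm] -> 9 lines: ujlsh qvh nzfg ovakd lmtk xtnkm hno juac bvqrv
Hunk 3: at line 1 remove [nzfg,ovakd,lmtk] add [pcfx,edy] -> 8 lines: ujlsh qvh pcfx edy xtnkm hno juac bvqrv
Hunk 4: at line 5 remove [hno] add [pozbm] -> 8 lines: ujlsh qvh pcfx edy xtnkm pozbm juac bvqrv
Hunk 5: at line 2 remove [edy,xtnkm] add [oww] -> 7 lines: ujlsh qvh pcfx oww pozbm juac bvqrv
Hunk 6: at line 3 remove [pozbm] add [esjc] -> 7 lines: ujlsh qvh pcfx oww esjc juac bvqrv

Answer: ujlsh
qvh
pcfx
oww
esjc
juac
bvqrv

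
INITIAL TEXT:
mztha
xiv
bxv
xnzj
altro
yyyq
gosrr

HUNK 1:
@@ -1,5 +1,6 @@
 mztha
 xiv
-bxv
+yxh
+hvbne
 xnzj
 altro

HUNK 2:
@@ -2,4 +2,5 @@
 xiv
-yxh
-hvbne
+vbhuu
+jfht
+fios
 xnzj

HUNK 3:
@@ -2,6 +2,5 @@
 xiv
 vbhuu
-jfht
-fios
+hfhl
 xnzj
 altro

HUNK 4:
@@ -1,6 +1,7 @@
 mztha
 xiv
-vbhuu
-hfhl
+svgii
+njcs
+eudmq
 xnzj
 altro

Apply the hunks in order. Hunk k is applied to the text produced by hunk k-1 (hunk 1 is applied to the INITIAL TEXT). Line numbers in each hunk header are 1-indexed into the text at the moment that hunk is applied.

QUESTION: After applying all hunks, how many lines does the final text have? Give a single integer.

Hunk 1: at line 1 remove [bxv] add [yxh,hvbne] -> 8 lines: mztha xiv yxh hvbne xnzj altro yyyq gosrr
Hunk 2: at line 2 remove [yxh,hvbne] add [vbhuu,jfht,fios] -> 9 lines: mztha xiv vbhuu jfht fios xnzj altro yyyq gosrr
Hunk 3: at line 2 remove [jfht,fios] add [hfhl] -> 8 lines: mztha xiv vbhuu hfhl xnzj altro yyyq gosrr
Hunk 4: at line 1 remove [vbhuu,hfhl] add [svgii,njcs,eudmq] -> 9 lines: mztha xiv svgii njcs eudmq xnzj altro yyyq gosrr
Final line count: 9

Answer: 9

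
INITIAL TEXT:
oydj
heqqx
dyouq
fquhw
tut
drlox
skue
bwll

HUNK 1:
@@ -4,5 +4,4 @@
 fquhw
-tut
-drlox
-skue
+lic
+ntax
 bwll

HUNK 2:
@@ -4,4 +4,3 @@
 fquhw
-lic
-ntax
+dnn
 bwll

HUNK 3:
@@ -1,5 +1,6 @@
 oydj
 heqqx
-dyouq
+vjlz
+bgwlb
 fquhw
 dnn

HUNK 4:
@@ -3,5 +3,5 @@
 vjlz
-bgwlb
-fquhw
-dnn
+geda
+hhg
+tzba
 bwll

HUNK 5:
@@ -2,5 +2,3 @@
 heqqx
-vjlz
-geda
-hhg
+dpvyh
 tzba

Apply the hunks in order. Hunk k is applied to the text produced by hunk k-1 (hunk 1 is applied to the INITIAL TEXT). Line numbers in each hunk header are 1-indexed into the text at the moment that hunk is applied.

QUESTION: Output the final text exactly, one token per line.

Hunk 1: at line 4 remove [tut,drlox,skue] add [lic,ntax] -> 7 lines: oydj heqqx dyouq fquhw lic ntax bwll
Hunk 2: at line 4 remove [lic,ntax] add [dnn] -> 6 lines: oydj heqqx dyouq fquhw dnn bwll
Hunk 3: at line 1 remove [dyouq] add [vjlz,bgwlb] -> 7 lines: oydj heqqx vjlz bgwlb fquhw dnn bwll
Hunk 4: at line 3 remove [bgwlb,fquhw,dnn] add [geda,hhg,tzba] -> 7 lines: oydj heqqx vjlz geda hhg tzba bwll
Hunk 5: at line 2 remove [vjlz,geda,hhg] add [dpvyh] -> 5 lines: oydj heqqx dpvyh tzba bwll

Answer: oydj
heqqx
dpvyh
tzba
bwll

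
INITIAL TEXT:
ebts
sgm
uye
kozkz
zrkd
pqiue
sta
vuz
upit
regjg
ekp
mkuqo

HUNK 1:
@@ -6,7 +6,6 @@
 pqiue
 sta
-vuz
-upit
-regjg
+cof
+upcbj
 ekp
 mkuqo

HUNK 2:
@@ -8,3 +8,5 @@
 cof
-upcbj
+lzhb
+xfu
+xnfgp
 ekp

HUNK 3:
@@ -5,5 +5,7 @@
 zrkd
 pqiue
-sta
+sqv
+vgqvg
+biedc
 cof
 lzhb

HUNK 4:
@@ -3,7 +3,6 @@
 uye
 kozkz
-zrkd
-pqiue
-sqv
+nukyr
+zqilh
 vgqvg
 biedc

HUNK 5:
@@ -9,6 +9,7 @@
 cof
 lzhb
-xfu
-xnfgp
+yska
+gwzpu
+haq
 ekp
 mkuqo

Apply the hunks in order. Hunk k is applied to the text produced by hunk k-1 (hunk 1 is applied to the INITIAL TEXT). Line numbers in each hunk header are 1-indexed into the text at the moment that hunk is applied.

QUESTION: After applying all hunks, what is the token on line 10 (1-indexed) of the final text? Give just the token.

Answer: lzhb

Derivation:
Hunk 1: at line 6 remove [vuz,upit,regjg] add [cof,upcbj] -> 11 lines: ebts sgm uye kozkz zrkd pqiue sta cof upcbj ekp mkuqo
Hunk 2: at line 8 remove [upcbj] add [lzhb,xfu,xnfgp] -> 13 lines: ebts sgm uye kozkz zrkd pqiue sta cof lzhb xfu xnfgp ekp mkuqo
Hunk 3: at line 5 remove [sta] add [sqv,vgqvg,biedc] -> 15 lines: ebts sgm uye kozkz zrkd pqiue sqv vgqvg biedc cof lzhb xfu xnfgp ekp mkuqo
Hunk 4: at line 3 remove [zrkd,pqiue,sqv] add [nukyr,zqilh] -> 14 lines: ebts sgm uye kozkz nukyr zqilh vgqvg biedc cof lzhb xfu xnfgp ekp mkuqo
Hunk 5: at line 9 remove [xfu,xnfgp] add [yska,gwzpu,haq] -> 15 lines: ebts sgm uye kozkz nukyr zqilh vgqvg biedc cof lzhb yska gwzpu haq ekp mkuqo
Final line 10: lzhb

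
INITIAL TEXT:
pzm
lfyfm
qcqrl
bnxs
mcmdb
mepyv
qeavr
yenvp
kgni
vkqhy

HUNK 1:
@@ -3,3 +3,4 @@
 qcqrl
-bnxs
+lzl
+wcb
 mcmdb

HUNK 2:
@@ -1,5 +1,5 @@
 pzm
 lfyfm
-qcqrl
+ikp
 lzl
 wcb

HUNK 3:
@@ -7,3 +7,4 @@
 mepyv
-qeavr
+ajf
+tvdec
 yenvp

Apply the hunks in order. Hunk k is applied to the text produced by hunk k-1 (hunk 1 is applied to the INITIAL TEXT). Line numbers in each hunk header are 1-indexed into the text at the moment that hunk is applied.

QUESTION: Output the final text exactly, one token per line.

Answer: pzm
lfyfm
ikp
lzl
wcb
mcmdb
mepyv
ajf
tvdec
yenvp
kgni
vkqhy

Derivation:
Hunk 1: at line 3 remove [bnxs] add [lzl,wcb] -> 11 lines: pzm lfyfm qcqrl lzl wcb mcmdb mepyv qeavr yenvp kgni vkqhy
Hunk 2: at line 1 remove [qcqrl] add [ikp] -> 11 lines: pzm lfyfm ikp lzl wcb mcmdb mepyv qeavr yenvp kgni vkqhy
Hunk 3: at line 7 remove [qeavr] add [ajf,tvdec] -> 12 lines: pzm lfyfm ikp lzl wcb mcmdb mepyv ajf tvdec yenvp kgni vkqhy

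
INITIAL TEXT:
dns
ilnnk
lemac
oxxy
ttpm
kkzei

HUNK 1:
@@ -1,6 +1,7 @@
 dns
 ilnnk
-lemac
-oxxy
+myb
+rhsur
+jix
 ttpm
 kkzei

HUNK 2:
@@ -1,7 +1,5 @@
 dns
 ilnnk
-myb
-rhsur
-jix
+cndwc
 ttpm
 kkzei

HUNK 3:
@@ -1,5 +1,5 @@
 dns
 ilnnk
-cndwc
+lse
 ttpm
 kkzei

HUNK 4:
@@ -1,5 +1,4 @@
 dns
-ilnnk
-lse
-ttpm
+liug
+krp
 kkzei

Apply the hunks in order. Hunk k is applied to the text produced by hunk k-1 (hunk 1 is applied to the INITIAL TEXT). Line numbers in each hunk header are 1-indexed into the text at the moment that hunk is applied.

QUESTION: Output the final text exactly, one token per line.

Hunk 1: at line 1 remove [lemac,oxxy] add [myb,rhsur,jix] -> 7 lines: dns ilnnk myb rhsur jix ttpm kkzei
Hunk 2: at line 1 remove [myb,rhsur,jix] add [cndwc] -> 5 lines: dns ilnnk cndwc ttpm kkzei
Hunk 3: at line 1 remove [cndwc] add [lse] -> 5 lines: dns ilnnk lse ttpm kkzei
Hunk 4: at line 1 remove [ilnnk,lse,ttpm] add [liug,krp] -> 4 lines: dns liug krp kkzei

Answer: dns
liug
krp
kkzei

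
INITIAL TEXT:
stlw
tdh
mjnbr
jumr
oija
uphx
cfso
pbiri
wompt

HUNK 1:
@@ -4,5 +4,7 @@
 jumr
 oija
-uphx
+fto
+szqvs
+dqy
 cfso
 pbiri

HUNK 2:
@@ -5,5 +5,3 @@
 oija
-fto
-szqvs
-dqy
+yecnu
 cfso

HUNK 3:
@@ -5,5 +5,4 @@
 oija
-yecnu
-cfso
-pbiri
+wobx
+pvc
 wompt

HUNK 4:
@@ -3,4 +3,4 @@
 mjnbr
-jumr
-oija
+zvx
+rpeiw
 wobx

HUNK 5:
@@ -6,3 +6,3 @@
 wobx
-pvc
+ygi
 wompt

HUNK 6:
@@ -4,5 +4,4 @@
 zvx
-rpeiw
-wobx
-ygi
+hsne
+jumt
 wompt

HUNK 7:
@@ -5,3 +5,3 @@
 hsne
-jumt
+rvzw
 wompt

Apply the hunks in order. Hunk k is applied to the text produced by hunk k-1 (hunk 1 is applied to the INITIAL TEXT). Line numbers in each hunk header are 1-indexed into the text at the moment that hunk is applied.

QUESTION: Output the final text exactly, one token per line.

Hunk 1: at line 4 remove [uphx] add [fto,szqvs,dqy] -> 11 lines: stlw tdh mjnbr jumr oija fto szqvs dqy cfso pbiri wompt
Hunk 2: at line 5 remove [fto,szqvs,dqy] add [yecnu] -> 9 lines: stlw tdh mjnbr jumr oija yecnu cfso pbiri wompt
Hunk 3: at line 5 remove [yecnu,cfso,pbiri] add [wobx,pvc] -> 8 lines: stlw tdh mjnbr jumr oija wobx pvc wompt
Hunk 4: at line 3 remove [jumr,oija] add [zvx,rpeiw] -> 8 lines: stlw tdh mjnbr zvx rpeiw wobx pvc wompt
Hunk 5: at line 6 remove [pvc] add [ygi] -> 8 lines: stlw tdh mjnbr zvx rpeiw wobx ygi wompt
Hunk 6: at line 4 remove [rpeiw,wobx,ygi] add [hsne,jumt] -> 7 lines: stlw tdh mjnbr zvx hsne jumt wompt
Hunk 7: at line 5 remove [jumt] add [rvzw] -> 7 lines: stlw tdh mjnbr zvx hsne rvzw wompt

Answer: stlw
tdh
mjnbr
zvx
hsne
rvzw
wompt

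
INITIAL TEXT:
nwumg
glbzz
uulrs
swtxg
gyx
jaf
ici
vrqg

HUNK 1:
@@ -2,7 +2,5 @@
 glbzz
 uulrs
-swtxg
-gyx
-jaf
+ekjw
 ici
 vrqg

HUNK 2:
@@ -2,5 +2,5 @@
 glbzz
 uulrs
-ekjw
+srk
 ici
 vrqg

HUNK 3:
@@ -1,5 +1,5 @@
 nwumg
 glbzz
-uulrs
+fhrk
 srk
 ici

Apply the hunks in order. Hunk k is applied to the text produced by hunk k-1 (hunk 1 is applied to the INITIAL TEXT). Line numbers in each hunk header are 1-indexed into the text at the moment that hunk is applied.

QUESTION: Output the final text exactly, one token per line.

Answer: nwumg
glbzz
fhrk
srk
ici
vrqg

Derivation:
Hunk 1: at line 2 remove [swtxg,gyx,jaf] add [ekjw] -> 6 lines: nwumg glbzz uulrs ekjw ici vrqg
Hunk 2: at line 2 remove [ekjw] add [srk] -> 6 lines: nwumg glbzz uulrs srk ici vrqg
Hunk 3: at line 1 remove [uulrs] add [fhrk] -> 6 lines: nwumg glbzz fhrk srk ici vrqg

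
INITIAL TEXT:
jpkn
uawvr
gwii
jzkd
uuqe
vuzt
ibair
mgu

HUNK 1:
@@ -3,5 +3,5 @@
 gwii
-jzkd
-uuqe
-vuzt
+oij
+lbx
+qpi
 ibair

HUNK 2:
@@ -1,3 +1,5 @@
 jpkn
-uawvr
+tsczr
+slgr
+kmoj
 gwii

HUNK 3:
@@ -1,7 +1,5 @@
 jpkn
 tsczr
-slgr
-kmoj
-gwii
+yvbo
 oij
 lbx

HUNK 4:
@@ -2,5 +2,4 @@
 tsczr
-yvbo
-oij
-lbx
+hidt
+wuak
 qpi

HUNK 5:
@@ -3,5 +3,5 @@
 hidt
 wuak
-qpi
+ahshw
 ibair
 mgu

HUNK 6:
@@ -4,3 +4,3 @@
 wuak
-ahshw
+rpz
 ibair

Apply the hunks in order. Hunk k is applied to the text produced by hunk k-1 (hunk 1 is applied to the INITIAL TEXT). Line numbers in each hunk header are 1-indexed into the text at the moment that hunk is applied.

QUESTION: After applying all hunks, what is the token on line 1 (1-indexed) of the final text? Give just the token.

Hunk 1: at line 3 remove [jzkd,uuqe,vuzt] add [oij,lbx,qpi] -> 8 lines: jpkn uawvr gwii oij lbx qpi ibair mgu
Hunk 2: at line 1 remove [uawvr] add [tsczr,slgr,kmoj] -> 10 lines: jpkn tsczr slgr kmoj gwii oij lbx qpi ibair mgu
Hunk 3: at line 1 remove [slgr,kmoj,gwii] add [yvbo] -> 8 lines: jpkn tsczr yvbo oij lbx qpi ibair mgu
Hunk 4: at line 2 remove [yvbo,oij,lbx] add [hidt,wuak] -> 7 lines: jpkn tsczr hidt wuak qpi ibair mgu
Hunk 5: at line 3 remove [qpi] add [ahshw] -> 7 lines: jpkn tsczr hidt wuak ahshw ibair mgu
Hunk 6: at line 4 remove [ahshw] add [rpz] -> 7 lines: jpkn tsczr hidt wuak rpz ibair mgu
Final line 1: jpkn

Answer: jpkn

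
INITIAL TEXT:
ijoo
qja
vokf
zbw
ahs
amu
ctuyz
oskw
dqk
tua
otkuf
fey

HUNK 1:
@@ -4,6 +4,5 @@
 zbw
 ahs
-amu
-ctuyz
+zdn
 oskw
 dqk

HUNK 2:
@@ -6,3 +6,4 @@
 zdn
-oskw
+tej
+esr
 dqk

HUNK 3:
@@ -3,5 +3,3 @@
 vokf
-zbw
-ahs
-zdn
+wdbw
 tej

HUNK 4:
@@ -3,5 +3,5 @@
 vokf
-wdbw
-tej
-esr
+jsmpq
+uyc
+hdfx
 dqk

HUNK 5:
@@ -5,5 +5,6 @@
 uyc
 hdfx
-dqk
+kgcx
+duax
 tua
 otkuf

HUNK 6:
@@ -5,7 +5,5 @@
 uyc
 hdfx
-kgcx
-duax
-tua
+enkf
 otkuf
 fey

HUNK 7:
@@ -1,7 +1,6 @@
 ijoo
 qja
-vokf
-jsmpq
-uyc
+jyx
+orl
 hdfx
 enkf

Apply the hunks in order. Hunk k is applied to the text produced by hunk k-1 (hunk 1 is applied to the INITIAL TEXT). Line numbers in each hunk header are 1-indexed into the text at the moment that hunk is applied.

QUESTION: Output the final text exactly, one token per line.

Answer: ijoo
qja
jyx
orl
hdfx
enkf
otkuf
fey

Derivation:
Hunk 1: at line 4 remove [amu,ctuyz] add [zdn] -> 11 lines: ijoo qja vokf zbw ahs zdn oskw dqk tua otkuf fey
Hunk 2: at line 6 remove [oskw] add [tej,esr] -> 12 lines: ijoo qja vokf zbw ahs zdn tej esr dqk tua otkuf fey
Hunk 3: at line 3 remove [zbw,ahs,zdn] add [wdbw] -> 10 lines: ijoo qja vokf wdbw tej esr dqk tua otkuf fey
Hunk 4: at line 3 remove [wdbw,tej,esr] add [jsmpq,uyc,hdfx] -> 10 lines: ijoo qja vokf jsmpq uyc hdfx dqk tua otkuf fey
Hunk 5: at line 5 remove [dqk] add [kgcx,duax] -> 11 lines: ijoo qja vokf jsmpq uyc hdfx kgcx duax tua otkuf fey
Hunk 6: at line 5 remove [kgcx,duax,tua] add [enkf] -> 9 lines: ijoo qja vokf jsmpq uyc hdfx enkf otkuf fey
Hunk 7: at line 1 remove [vokf,jsmpq,uyc] add [jyx,orl] -> 8 lines: ijoo qja jyx orl hdfx enkf otkuf fey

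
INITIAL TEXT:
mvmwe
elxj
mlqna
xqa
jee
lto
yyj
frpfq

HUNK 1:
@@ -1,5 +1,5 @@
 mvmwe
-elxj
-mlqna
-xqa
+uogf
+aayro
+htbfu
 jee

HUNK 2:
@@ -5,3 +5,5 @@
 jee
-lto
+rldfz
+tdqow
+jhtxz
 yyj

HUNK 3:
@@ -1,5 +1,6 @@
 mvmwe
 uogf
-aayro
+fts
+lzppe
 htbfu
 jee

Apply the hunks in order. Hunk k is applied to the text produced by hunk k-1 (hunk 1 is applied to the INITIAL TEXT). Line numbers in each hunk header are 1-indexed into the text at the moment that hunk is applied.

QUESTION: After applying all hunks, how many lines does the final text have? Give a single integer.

Hunk 1: at line 1 remove [elxj,mlqna,xqa] add [uogf,aayro,htbfu] -> 8 lines: mvmwe uogf aayro htbfu jee lto yyj frpfq
Hunk 2: at line 5 remove [lto] add [rldfz,tdqow,jhtxz] -> 10 lines: mvmwe uogf aayro htbfu jee rldfz tdqow jhtxz yyj frpfq
Hunk 3: at line 1 remove [aayro] add [fts,lzppe] -> 11 lines: mvmwe uogf fts lzppe htbfu jee rldfz tdqow jhtxz yyj frpfq
Final line count: 11

Answer: 11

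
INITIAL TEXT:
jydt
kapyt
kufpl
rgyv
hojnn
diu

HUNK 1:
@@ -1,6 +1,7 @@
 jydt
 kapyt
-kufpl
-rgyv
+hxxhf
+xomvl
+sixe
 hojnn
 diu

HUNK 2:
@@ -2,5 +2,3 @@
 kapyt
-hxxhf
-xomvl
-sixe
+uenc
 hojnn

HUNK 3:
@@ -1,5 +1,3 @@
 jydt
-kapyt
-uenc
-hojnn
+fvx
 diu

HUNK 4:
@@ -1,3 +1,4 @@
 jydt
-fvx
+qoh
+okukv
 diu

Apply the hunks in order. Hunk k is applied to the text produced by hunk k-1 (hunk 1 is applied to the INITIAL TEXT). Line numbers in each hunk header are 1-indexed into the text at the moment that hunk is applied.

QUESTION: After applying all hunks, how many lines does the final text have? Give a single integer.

Answer: 4

Derivation:
Hunk 1: at line 1 remove [kufpl,rgyv] add [hxxhf,xomvl,sixe] -> 7 lines: jydt kapyt hxxhf xomvl sixe hojnn diu
Hunk 2: at line 2 remove [hxxhf,xomvl,sixe] add [uenc] -> 5 lines: jydt kapyt uenc hojnn diu
Hunk 3: at line 1 remove [kapyt,uenc,hojnn] add [fvx] -> 3 lines: jydt fvx diu
Hunk 4: at line 1 remove [fvx] add [qoh,okukv] -> 4 lines: jydt qoh okukv diu
Final line count: 4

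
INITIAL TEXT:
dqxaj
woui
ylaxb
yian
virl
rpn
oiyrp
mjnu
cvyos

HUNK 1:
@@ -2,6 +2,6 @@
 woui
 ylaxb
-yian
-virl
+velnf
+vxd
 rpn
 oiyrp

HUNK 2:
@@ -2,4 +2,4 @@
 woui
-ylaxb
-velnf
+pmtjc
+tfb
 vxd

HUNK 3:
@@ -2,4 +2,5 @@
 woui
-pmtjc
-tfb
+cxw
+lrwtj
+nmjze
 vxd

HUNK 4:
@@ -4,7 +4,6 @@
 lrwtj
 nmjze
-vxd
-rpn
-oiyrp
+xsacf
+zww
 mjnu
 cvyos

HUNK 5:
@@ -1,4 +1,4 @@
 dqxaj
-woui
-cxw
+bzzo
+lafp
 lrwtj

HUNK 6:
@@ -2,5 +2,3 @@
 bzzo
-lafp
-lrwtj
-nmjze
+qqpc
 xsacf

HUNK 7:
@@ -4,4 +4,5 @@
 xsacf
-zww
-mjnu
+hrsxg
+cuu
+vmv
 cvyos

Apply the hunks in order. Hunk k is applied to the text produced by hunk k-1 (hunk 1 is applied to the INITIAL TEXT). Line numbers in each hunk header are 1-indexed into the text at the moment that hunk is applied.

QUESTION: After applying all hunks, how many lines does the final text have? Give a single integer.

Answer: 8

Derivation:
Hunk 1: at line 2 remove [yian,virl] add [velnf,vxd] -> 9 lines: dqxaj woui ylaxb velnf vxd rpn oiyrp mjnu cvyos
Hunk 2: at line 2 remove [ylaxb,velnf] add [pmtjc,tfb] -> 9 lines: dqxaj woui pmtjc tfb vxd rpn oiyrp mjnu cvyos
Hunk 3: at line 2 remove [pmtjc,tfb] add [cxw,lrwtj,nmjze] -> 10 lines: dqxaj woui cxw lrwtj nmjze vxd rpn oiyrp mjnu cvyos
Hunk 4: at line 4 remove [vxd,rpn,oiyrp] add [xsacf,zww] -> 9 lines: dqxaj woui cxw lrwtj nmjze xsacf zww mjnu cvyos
Hunk 5: at line 1 remove [woui,cxw] add [bzzo,lafp] -> 9 lines: dqxaj bzzo lafp lrwtj nmjze xsacf zww mjnu cvyos
Hunk 6: at line 2 remove [lafp,lrwtj,nmjze] add [qqpc] -> 7 lines: dqxaj bzzo qqpc xsacf zww mjnu cvyos
Hunk 7: at line 4 remove [zww,mjnu] add [hrsxg,cuu,vmv] -> 8 lines: dqxaj bzzo qqpc xsacf hrsxg cuu vmv cvyos
Final line count: 8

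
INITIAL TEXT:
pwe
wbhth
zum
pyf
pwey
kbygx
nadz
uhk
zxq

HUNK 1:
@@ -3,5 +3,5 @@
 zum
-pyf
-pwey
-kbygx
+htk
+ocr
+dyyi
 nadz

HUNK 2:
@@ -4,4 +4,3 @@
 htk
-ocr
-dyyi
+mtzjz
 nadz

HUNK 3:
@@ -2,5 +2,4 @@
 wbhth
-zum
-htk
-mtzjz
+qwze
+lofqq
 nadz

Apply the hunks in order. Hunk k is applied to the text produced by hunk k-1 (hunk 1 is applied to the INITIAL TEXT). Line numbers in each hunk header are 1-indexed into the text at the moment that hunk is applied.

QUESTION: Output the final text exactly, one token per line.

Hunk 1: at line 3 remove [pyf,pwey,kbygx] add [htk,ocr,dyyi] -> 9 lines: pwe wbhth zum htk ocr dyyi nadz uhk zxq
Hunk 2: at line 4 remove [ocr,dyyi] add [mtzjz] -> 8 lines: pwe wbhth zum htk mtzjz nadz uhk zxq
Hunk 3: at line 2 remove [zum,htk,mtzjz] add [qwze,lofqq] -> 7 lines: pwe wbhth qwze lofqq nadz uhk zxq

Answer: pwe
wbhth
qwze
lofqq
nadz
uhk
zxq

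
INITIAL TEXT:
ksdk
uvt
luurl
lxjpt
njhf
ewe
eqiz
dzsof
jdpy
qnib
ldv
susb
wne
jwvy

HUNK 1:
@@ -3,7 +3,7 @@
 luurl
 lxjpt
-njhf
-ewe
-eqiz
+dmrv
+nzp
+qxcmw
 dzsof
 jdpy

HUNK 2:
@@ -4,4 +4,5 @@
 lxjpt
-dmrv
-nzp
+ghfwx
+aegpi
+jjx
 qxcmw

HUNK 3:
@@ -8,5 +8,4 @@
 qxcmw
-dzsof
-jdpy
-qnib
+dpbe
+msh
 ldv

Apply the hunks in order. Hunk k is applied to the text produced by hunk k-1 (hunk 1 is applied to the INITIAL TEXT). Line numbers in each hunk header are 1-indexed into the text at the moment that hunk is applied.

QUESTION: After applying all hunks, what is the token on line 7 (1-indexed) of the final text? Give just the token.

Hunk 1: at line 3 remove [njhf,ewe,eqiz] add [dmrv,nzp,qxcmw] -> 14 lines: ksdk uvt luurl lxjpt dmrv nzp qxcmw dzsof jdpy qnib ldv susb wne jwvy
Hunk 2: at line 4 remove [dmrv,nzp] add [ghfwx,aegpi,jjx] -> 15 lines: ksdk uvt luurl lxjpt ghfwx aegpi jjx qxcmw dzsof jdpy qnib ldv susb wne jwvy
Hunk 3: at line 8 remove [dzsof,jdpy,qnib] add [dpbe,msh] -> 14 lines: ksdk uvt luurl lxjpt ghfwx aegpi jjx qxcmw dpbe msh ldv susb wne jwvy
Final line 7: jjx

Answer: jjx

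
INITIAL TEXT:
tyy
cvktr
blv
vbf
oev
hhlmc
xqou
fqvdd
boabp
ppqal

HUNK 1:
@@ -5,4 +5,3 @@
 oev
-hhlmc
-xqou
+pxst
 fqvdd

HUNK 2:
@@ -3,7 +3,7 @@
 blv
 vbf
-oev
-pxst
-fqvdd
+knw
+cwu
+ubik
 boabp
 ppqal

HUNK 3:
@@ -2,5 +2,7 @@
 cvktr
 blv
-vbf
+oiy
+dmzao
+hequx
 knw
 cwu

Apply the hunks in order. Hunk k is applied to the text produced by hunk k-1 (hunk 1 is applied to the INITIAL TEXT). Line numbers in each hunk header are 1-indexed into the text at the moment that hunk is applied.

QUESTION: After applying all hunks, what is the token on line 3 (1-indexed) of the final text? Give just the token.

Hunk 1: at line 5 remove [hhlmc,xqou] add [pxst] -> 9 lines: tyy cvktr blv vbf oev pxst fqvdd boabp ppqal
Hunk 2: at line 3 remove [oev,pxst,fqvdd] add [knw,cwu,ubik] -> 9 lines: tyy cvktr blv vbf knw cwu ubik boabp ppqal
Hunk 3: at line 2 remove [vbf] add [oiy,dmzao,hequx] -> 11 lines: tyy cvktr blv oiy dmzao hequx knw cwu ubik boabp ppqal
Final line 3: blv

Answer: blv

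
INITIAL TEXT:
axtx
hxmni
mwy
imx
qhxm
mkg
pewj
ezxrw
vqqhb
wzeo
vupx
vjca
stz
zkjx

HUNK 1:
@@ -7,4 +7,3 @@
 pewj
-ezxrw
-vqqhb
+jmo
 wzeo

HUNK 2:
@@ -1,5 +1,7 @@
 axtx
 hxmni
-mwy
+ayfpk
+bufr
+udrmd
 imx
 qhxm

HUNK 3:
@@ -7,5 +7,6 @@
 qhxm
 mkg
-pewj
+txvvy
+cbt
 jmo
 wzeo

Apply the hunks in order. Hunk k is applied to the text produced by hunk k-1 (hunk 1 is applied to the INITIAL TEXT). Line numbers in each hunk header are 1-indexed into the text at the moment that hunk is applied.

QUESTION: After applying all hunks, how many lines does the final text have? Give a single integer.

Hunk 1: at line 7 remove [ezxrw,vqqhb] add [jmo] -> 13 lines: axtx hxmni mwy imx qhxm mkg pewj jmo wzeo vupx vjca stz zkjx
Hunk 2: at line 1 remove [mwy] add [ayfpk,bufr,udrmd] -> 15 lines: axtx hxmni ayfpk bufr udrmd imx qhxm mkg pewj jmo wzeo vupx vjca stz zkjx
Hunk 3: at line 7 remove [pewj] add [txvvy,cbt] -> 16 lines: axtx hxmni ayfpk bufr udrmd imx qhxm mkg txvvy cbt jmo wzeo vupx vjca stz zkjx
Final line count: 16

Answer: 16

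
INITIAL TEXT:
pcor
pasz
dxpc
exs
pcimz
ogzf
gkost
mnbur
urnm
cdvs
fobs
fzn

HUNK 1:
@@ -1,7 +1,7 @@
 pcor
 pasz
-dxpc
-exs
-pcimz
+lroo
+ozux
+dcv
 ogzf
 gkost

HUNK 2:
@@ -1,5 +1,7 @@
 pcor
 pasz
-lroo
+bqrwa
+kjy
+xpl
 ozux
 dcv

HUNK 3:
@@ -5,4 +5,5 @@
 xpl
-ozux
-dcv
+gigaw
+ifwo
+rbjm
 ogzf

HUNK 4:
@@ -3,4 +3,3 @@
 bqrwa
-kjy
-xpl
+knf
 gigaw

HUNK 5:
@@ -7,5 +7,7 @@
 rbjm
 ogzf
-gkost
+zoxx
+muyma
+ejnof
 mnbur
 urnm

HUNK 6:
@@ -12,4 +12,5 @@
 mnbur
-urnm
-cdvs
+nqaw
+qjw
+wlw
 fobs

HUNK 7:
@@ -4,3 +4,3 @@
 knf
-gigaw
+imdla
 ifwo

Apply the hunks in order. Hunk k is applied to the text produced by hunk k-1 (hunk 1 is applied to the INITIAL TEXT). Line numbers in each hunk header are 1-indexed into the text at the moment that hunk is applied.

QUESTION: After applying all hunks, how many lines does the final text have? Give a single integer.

Hunk 1: at line 1 remove [dxpc,exs,pcimz] add [lroo,ozux,dcv] -> 12 lines: pcor pasz lroo ozux dcv ogzf gkost mnbur urnm cdvs fobs fzn
Hunk 2: at line 1 remove [lroo] add [bqrwa,kjy,xpl] -> 14 lines: pcor pasz bqrwa kjy xpl ozux dcv ogzf gkost mnbur urnm cdvs fobs fzn
Hunk 3: at line 5 remove [ozux,dcv] add [gigaw,ifwo,rbjm] -> 15 lines: pcor pasz bqrwa kjy xpl gigaw ifwo rbjm ogzf gkost mnbur urnm cdvs fobs fzn
Hunk 4: at line 3 remove [kjy,xpl] add [knf] -> 14 lines: pcor pasz bqrwa knf gigaw ifwo rbjm ogzf gkost mnbur urnm cdvs fobs fzn
Hunk 5: at line 7 remove [gkost] add [zoxx,muyma,ejnof] -> 16 lines: pcor pasz bqrwa knf gigaw ifwo rbjm ogzf zoxx muyma ejnof mnbur urnm cdvs fobs fzn
Hunk 6: at line 12 remove [urnm,cdvs] add [nqaw,qjw,wlw] -> 17 lines: pcor pasz bqrwa knf gigaw ifwo rbjm ogzf zoxx muyma ejnof mnbur nqaw qjw wlw fobs fzn
Hunk 7: at line 4 remove [gigaw] add [imdla] -> 17 lines: pcor pasz bqrwa knf imdla ifwo rbjm ogzf zoxx muyma ejnof mnbur nqaw qjw wlw fobs fzn
Final line count: 17

Answer: 17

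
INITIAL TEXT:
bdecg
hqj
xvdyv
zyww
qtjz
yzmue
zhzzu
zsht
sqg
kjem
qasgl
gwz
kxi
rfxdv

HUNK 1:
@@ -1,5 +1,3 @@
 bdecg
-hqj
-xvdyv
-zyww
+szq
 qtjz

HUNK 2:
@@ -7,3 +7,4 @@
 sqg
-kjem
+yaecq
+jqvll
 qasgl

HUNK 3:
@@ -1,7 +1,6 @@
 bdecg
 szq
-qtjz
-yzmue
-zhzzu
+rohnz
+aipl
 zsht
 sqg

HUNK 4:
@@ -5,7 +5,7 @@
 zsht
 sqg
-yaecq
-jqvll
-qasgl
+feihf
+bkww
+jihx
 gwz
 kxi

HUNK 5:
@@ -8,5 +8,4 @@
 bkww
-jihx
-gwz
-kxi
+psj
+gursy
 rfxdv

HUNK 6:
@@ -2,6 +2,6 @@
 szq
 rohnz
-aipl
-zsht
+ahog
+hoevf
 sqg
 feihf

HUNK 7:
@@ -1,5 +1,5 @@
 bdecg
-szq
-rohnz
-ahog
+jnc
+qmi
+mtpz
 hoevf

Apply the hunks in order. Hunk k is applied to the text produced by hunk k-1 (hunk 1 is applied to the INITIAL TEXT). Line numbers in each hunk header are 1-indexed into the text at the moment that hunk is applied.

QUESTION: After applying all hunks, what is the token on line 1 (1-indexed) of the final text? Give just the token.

Answer: bdecg

Derivation:
Hunk 1: at line 1 remove [hqj,xvdyv,zyww] add [szq] -> 12 lines: bdecg szq qtjz yzmue zhzzu zsht sqg kjem qasgl gwz kxi rfxdv
Hunk 2: at line 7 remove [kjem] add [yaecq,jqvll] -> 13 lines: bdecg szq qtjz yzmue zhzzu zsht sqg yaecq jqvll qasgl gwz kxi rfxdv
Hunk 3: at line 1 remove [qtjz,yzmue,zhzzu] add [rohnz,aipl] -> 12 lines: bdecg szq rohnz aipl zsht sqg yaecq jqvll qasgl gwz kxi rfxdv
Hunk 4: at line 5 remove [yaecq,jqvll,qasgl] add [feihf,bkww,jihx] -> 12 lines: bdecg szq rohnz aipl zsht sqg feihf bkww jihx gwz kxi rfxdv
Hunk 5: at line 8 remove [jihx,gwz,kxi] add [psj,gursy] -> 11 lines: bdecg szq rohnz aipl zsht sqg feihf bkww psj gursy rfxdv
Hunk 6: at line 2 remove [aipl,zsht] add [ahog,hoevf] -> 11 lines: bdecg szq rohnz ahog hoevf sqg feihf bkww psj gursy rfxdv
Hunk 7: at line 1 remove [szq,rohnz,ahog] add [jnc,qmi,mtpz] -> 11 lines: bdecg jnc qmi mtpz hoevf sqg feihf bkww psj gursy rfxdv
Final line 1: bdecg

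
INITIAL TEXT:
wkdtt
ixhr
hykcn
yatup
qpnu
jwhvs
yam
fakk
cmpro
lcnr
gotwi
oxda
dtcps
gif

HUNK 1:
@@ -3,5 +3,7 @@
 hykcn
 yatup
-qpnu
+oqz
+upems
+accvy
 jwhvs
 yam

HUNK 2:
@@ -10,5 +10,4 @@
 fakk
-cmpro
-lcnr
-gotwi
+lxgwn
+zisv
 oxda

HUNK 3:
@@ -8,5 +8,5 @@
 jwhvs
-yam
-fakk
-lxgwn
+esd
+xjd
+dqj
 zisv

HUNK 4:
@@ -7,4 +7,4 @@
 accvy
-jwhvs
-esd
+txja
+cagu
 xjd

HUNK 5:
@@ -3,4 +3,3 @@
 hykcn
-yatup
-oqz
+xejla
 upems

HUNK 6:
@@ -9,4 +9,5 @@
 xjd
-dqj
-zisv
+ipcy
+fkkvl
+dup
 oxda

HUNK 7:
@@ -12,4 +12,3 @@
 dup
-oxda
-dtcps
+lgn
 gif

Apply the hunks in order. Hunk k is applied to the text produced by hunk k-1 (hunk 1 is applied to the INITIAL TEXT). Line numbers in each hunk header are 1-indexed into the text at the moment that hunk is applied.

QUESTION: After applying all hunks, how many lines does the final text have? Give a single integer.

Hunk 1: at line 3 remove [qpnu] add [oqz,upems,accvy] -> 16 lines: wkdtt ixhr hykcn yatup oqz upems accvy jwhvs yam fakk cmpro lcnr gotwi oxda dtcps gif
Hunk 2: at line 10 remove [cmpro,lcnr,gotwi] add [lxgwn,zisv] -> 15 lines: wkdtt ixhr hykcn yatup oqz upems accvy jwhvs yam fakk lxgwn zisv oxda dtcps gif
Hunk 3: at line 8 remove [yam,fakk,lxgwn] add [esd,xjd,dqj] -> 15 lines: wkdtt ixhr hykcn yatup oqz upems accvy jwhvs esd xjd dqj zisv oxda dtcps gif
Hunk 4: at line 7 remove [jwhvs,esd] add [txja,cagu] -> 15 lines: wkdtt ixhr hykcn yatup oqz upems accvy txja cagu xjd dqj zisv oxda dtcps gif
Hunk 5: at line 3 remove [yatup,oqz] add [xejla] -> 14 lines: wkdtt ixhr hykcn xejla upems accvy txja cagu xjd dqj zisv oxda dtcps gif
Hunk 6: at line 9 remove [dqj,zisv] add [ipcy,fkkvl,dup] -> 15 lines: wkdtt ixhr hykcn xejla upems accvy txja cagu xjd ipcy fkkvl dup oxda dtcps gif
Hunk 7: at line 12 remove [oxda,dtcps] add [lgn] -> 14 lines: wkdtt ixhr hykcn xejla upems accvy txja cagu xjd ipcy fkkvl dup lgn gif
Final line count: 14

Answer: 14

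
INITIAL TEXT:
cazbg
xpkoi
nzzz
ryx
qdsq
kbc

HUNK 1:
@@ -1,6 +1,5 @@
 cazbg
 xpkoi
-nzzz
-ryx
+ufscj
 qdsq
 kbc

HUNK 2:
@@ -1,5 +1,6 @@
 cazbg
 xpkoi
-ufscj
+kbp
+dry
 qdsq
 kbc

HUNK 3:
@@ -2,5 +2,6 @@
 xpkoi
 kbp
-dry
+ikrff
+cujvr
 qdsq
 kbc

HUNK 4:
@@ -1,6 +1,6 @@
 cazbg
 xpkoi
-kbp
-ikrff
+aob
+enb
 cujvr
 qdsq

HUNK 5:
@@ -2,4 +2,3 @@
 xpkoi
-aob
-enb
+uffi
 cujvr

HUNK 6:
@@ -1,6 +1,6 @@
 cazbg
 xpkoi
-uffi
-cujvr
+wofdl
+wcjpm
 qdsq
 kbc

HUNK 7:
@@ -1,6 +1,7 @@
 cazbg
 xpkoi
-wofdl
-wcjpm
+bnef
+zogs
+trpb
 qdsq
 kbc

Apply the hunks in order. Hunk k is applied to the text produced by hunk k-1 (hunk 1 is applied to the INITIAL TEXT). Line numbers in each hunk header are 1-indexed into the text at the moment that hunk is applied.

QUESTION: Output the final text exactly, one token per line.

Answer: cazbg
xpkoi
bnef
zogs
trpb
qdsq
kbc

Derivation:
Hunk 1: at line 1 remove [nzzz,ryx] add [ufscj] -> 5 lines: cazbg xpkoi ufscj qdsq kbc
Hunk 2: at line 1 remove [ufscj] add [kbp,dry] -> 6 lines: cazbg xpkoi kbp dry qdsq kbc
Hunk 3: at line 2 remove [dry] add [ikrff,cujvr] -> 7 lines: cazbg xpkoi kbp ikrff cujvr qdsq kbc
Hunk 4: at line 1 remove [kbp,ikrff] add [aob,enb] -> 7 lines: cazbg xpkoi aob enb cujvr qdsq kbc
Hunk 5: at line 2 remove [aob,enb] add [uffi] -> 6 lines: cazbg xpkoi uffi cujvr qdsq kbc
Hunk 6: at line 1 remove [uffi,cujvr] add [wofdl,wcjpm] -> 6 lines: cazbg xpkoi wofdl wcjpm qdsq kbc
Hunk 7: at line 1 remove [wofdl,wcjpm] add [bnef,zogs,trpb] -> 7 lines: cazbg xpkoi bnef zogs trpb qdsq kbc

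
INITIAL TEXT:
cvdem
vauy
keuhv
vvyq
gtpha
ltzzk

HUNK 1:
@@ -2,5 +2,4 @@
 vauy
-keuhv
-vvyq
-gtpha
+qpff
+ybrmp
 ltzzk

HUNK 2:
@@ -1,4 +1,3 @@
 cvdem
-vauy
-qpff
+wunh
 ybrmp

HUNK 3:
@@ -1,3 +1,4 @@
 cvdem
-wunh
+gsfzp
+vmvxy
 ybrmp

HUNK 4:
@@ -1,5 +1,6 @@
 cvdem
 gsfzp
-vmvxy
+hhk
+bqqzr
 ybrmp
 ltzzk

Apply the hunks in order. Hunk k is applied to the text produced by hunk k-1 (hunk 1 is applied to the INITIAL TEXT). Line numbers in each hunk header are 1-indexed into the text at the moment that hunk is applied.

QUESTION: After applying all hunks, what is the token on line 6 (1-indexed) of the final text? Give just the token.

Answer: ltzzk

Derivation:
Hunk 1: at line 2 remove [keuhv,vvyq,gtpha] add [qpff,ybrmp] -> 5 lines: cvdem vauy qpff ybrmp ltzzk
Hunk 2: at line 1 remove [vauy,qpff] add [wunh] -> 4 lines: cvdem wunh ybrmp ltzzk
Hunk 3: at line 1 remove [wunh] add [gsfzp,vmvxy] -> 5 lines: cvdem gsfzp vmvxy ybrmp ltzzk
Hunk 4: at line 1 remove [vmvxy] add [hhk,bqqzr] -> 6 lines: cvdem gsfzp hhk bqqzr ybrmp ltzzk
Final line 6: ltzzk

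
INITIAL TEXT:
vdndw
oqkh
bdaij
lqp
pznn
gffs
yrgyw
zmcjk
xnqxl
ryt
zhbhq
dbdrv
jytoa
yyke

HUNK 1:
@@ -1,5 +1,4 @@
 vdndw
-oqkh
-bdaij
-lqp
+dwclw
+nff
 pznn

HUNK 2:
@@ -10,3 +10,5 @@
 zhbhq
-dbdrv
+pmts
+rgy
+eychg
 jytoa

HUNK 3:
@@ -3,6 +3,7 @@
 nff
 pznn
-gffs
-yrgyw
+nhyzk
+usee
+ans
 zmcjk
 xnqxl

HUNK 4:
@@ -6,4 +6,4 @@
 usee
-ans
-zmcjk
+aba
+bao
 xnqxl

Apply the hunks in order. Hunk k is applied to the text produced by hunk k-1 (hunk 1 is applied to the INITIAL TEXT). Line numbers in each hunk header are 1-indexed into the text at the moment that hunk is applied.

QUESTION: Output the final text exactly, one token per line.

Answer: vdndw
dwclw
nff
pznn
nhyzk
usee
aba
bao
xnqxl
ryt
zhbhq
pmts
rgy
eychg
jytoa
yyke

Derivation:
Hunk 1: at line 1 remove [oqkh,bdaij,lqp] add [dwclw,nff] -> 13 lines: vdndw dwclw nff pznn gffs yrgyw zmcjk xnqxl ryt zhbhq dbdrv jytoa yyke
Hunk 2: at line 10 remove [dbdrv] add [pmts,rgy,eychg] -> 15 lines: vdndw dwclw nff pznn gffs yrgyw zmcjk xnqxl ryt zhbhq pmts rgy eychg jytoa yyke
Hunk 3: at line 3 remove [gffs,yrgyw] add [nhyzk,usee,ans] -> 16 lines: vdndw dwclw nff pznn nhyzk usee ans zmcjk xnqxl ryt zhbhq pmts rgy eychg jytoa yyke
Hunk 4: at line 6 remove [ans,zmcjk] add [aba,bao] -> 16 lines: vdndw dwclw nff pznn nhyzk usee aba bao xnqxl ryt zhbhq pmts rgy eychg jytoa yyke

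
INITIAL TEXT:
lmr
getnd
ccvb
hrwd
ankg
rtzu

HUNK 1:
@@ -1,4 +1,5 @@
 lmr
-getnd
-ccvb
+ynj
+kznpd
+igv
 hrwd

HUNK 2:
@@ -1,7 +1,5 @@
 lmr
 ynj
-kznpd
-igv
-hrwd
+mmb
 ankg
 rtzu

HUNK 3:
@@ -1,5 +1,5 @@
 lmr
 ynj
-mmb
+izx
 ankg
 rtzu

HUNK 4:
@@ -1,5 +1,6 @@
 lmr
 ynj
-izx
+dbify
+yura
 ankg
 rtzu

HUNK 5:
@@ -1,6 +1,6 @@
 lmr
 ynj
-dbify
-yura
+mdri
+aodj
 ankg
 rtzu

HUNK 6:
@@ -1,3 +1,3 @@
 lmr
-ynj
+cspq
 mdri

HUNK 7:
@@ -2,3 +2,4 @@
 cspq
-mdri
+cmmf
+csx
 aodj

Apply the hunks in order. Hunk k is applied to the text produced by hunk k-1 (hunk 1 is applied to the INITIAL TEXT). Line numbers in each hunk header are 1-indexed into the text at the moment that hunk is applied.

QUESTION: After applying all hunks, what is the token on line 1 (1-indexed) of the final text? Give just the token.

Hunk 1: at line 1 remove [getnd,ccvb] add [ynj,kznpd,igv] -> 7 lines: lmr ynj kznpd igv hrwd ankg rtzu
Hunk 2: at line 1 remove [kznpd,igv,hrwd] add [mmb] -> 5 lines: lmr ynj mmb ankg rtzu
Hunk 3: at line 1 remove [mmb] add [izx] -> 5 lines: lmr ynj izx ankg rtzu
Hunk 4: at line 1 remove [izx] add [dbify,yura] -> 6 lines: lmr ynj dbify yura ankg rtzu
Hunk 5: at line 1 remove [dbify,yura] add [mdri,aodj] -> 6 lines: lmr ynj mdri aodj ankg rtzu
Hunk 6: at line 1 remove [ynj] add [cspq] -> 6 lines: lmr cspq mdri aodj ankg rtzu
Hunk 7: at line 2 remove [mdri] add [cmmf,csx] -> 7 lines: lmr cspq cmmf csx aodj ankg rtzu
Final line 1: lmr

Answer: lmr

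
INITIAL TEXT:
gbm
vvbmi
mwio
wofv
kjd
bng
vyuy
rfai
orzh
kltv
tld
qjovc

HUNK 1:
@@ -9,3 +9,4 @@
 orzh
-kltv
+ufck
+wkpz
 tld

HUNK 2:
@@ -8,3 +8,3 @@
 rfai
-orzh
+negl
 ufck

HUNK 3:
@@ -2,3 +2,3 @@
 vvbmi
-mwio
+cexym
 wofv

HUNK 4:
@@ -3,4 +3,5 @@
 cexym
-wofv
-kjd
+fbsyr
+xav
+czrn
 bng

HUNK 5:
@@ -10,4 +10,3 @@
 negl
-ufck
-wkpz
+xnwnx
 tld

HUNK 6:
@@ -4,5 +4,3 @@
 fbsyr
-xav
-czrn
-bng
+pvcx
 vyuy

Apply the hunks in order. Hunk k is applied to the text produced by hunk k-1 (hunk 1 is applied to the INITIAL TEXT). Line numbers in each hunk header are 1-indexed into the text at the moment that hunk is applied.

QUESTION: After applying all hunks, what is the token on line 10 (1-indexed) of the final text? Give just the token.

Answer: tld

Derivation:
Hunk 1: at line 9 remove [kltv] add [ufck,wkpz] -> 13 lines: gbm vvbmi mwio wofv kjd bng vyuy rfai orzh ufck wkpz tld qjovc
Hunk 2: at line 8 remove [orzh] add [negl] -> 13 lines: gbm vvbmi mwio wofv kjd bng vyuy rfai negl ufck wkpz tld qjovc
Hunk 3: at line 2 remove [mwio] add [cexym] -> 13 lines: gbm vvbmi cexym wofv kjd bng vyuy rfai negl ufck wkpz tld qjovc
Hunk 4: at line 3 remove [wofv,kjd] add [fbsyr,xav,czrn] -> 14 lines: gbm vvbmi cexym fbsyr xav czrn bng vyuy rfai negl ufck wkpz tld qjovc
Hunk 5: at line 10 remove [ufck,wkpz] add [xnwnx] -> 13 lines: gbm vvbmi cexym fbsyr xav czrn bng vyuy rfai negl xnwnx tld qjovc
Hunk 6: at line 4 remove [xav,czrn,bng] add [pvcx] -> 11 lines: gbm vvbmi cexym fbsyr pvcx vyuy rfai negl xnwnx tld qjovc
Final line 10: tld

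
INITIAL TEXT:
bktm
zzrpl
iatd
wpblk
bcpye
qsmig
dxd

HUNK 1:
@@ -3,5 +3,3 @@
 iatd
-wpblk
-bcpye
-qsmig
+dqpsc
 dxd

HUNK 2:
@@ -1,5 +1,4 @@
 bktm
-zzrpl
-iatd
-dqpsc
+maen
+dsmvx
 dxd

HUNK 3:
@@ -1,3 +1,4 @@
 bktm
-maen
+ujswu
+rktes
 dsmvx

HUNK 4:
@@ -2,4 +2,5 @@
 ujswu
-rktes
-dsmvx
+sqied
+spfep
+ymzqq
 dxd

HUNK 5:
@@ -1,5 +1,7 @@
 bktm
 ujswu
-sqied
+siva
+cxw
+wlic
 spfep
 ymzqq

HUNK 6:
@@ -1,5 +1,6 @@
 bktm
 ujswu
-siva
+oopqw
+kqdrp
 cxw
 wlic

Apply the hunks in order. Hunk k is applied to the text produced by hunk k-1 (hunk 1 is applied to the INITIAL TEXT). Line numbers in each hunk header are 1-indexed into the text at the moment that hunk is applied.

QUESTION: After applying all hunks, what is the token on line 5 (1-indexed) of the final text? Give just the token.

Hunk 1: at line 3 remove [wpblk,bcpye,qsmig] add [dqpsc] -> 5 lines: bktm zzrpl iatd dqpsc dxd
Hunk 2: at line 1 remove [zzrpl,iatd,dqpsc] add [maen,dsmvx] -> 4 lines: bktm maen dsmvx dxd
Hunk 3: at line 1 remove [maen] add [ujswu,rktes] -> 5 lines: bktm ujswu rktes dsmvx dxd
Hunk 4: at line 2 remove [rktes,dsmvx] add [sqied,spfep,ymzqq] -> 6 lines: bktm ujswu sqied spfep ymzqq dxd
Hunk 5: at line 1 remove [sqied] add [siva,cxw,wlic] -> 8 lines: bktm ujswu siva cxw wlic spfep ymzqq dxd
Hunk 6: at line 1 remove [siva] add [oopqw,kqdrp] -> 9 lines: bktm ujswu oopqw kqdrp cxw wlic spfep ymzqq dxd
Final line 5: cxw

Answer: cxw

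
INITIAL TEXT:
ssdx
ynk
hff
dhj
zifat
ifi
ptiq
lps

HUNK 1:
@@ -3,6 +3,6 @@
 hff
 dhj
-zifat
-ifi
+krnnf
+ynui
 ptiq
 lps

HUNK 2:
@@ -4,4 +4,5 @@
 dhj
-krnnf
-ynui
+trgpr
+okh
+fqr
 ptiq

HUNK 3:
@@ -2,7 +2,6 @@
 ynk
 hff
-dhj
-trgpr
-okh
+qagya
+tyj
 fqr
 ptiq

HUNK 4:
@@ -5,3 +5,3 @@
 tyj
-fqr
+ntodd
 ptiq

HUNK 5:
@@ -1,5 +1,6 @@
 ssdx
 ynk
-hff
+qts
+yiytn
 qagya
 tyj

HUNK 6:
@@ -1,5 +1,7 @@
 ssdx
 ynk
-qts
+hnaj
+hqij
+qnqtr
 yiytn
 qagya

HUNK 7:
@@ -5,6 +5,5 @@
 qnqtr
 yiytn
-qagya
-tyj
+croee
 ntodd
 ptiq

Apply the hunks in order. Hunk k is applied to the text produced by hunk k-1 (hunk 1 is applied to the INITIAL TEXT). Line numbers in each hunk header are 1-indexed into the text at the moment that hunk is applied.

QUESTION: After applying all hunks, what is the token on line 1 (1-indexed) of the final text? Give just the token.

Hunk 1: at line 3 remove [zifat,ifi] add [krnnf,ynui] -> 8 lines: ssdx ynk hff dhj krnnf ynui ptiq lps
Hunk 2: at line 4 remove [krnnf,ynui] add [trgpr,okh,fqr] -> 9 lines: ssdx ynk hff dhj trgpr okh fqr ptiq lps
Hunk 3: at line 2 remove [dhj,trgpr,okh] add [qagya,tyj] -> 8 lines: ssdx ynk hff qagya tyj fqr ptiq lps
Hunk 4: at line 5 remove [fqr] add [ntodd] -> 8 lines: ssdx ynk hff qagya tyj ntodd ptiq lps
Hunk 5: at line 1 remove [hff] add [qts,yiytn] -> 9 lines: ssdx ynk qts yiytn qagya tyj ntodd ptiq lps
Hunk 6: at line 1 remove [qts] add [hnaj,hqij,qnqtr] -> 11 lines: ssdx ynk hnaj hqij qnqtr yiytn qagya tyj ntodd ptiq lps
Hunk 7: at line 5 remove [qagya,tyj] add [croee] -> 10 lines: ssdx ynk hnaj hqij qnqtr yiytn croee ntodd ptiq lps
Final line 1: ssdx

Answer: ssdx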